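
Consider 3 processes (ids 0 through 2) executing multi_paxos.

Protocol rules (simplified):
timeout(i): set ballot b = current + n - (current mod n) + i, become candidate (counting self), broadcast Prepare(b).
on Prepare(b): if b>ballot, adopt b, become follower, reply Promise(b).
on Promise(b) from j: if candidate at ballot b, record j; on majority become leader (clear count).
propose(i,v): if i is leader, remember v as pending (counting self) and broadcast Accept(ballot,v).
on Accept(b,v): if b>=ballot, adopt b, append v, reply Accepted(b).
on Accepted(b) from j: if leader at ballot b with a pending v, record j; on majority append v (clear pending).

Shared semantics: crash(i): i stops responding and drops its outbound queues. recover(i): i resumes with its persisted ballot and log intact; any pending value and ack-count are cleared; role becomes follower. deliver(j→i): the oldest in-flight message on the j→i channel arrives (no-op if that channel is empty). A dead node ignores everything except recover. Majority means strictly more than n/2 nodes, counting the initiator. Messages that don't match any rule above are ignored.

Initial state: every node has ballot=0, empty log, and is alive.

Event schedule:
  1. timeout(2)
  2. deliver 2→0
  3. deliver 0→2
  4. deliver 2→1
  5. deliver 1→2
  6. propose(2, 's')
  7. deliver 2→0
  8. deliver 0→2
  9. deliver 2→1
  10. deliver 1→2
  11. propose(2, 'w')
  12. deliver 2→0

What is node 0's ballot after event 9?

5

e1 timeout(2): 2[cand,b=5,-]
e2 deliver 2→0: 0[foll,b=5,-]
e3 deliver 0→2: 2[lead,b=5,-]
e4 deliver 2→1: 1[foll,b=5,-]
e5 deliver 1→2: ·
e6 propose(2,'s'): ·
e7 deliver 2→0: 0[foll,b=5,s]
e8 deliver 0→2: 2[lead,b=5,s]
e9 deliver 2→1: 1[foll,b=5,s]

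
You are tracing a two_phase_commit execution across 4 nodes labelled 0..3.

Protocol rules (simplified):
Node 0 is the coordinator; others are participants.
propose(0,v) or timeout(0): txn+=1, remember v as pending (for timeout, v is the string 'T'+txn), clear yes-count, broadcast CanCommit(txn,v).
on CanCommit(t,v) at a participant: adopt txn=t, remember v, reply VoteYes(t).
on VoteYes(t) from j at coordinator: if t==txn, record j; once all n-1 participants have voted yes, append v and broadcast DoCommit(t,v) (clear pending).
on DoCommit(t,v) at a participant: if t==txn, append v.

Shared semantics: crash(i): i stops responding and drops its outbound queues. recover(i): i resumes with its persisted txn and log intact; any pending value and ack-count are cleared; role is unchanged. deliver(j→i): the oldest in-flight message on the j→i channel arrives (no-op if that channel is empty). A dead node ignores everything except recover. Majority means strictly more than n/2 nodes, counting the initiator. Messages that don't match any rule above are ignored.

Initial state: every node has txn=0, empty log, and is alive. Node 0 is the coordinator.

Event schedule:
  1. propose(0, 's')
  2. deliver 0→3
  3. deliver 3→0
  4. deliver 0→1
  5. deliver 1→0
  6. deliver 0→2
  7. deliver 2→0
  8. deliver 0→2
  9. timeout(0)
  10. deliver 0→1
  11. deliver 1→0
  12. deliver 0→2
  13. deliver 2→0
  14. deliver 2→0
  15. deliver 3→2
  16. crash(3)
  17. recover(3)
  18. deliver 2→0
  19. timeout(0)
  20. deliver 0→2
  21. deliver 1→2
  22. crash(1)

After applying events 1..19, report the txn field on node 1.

1

[1] propose(0,'s') → N0(coor t1 [-])
[2] deliver 0→3 → N3(part t1 [-])
[3] deliver 3→0 → ∅
[4] deliver 0→1 → N1(part t1 [-])
[5] deliver 1→0 → ∅
[6] deliver 0→2 → N2(part t1 [-])
[7] deliver 2→0 → N0(coor t1 [s])
[8] deliver 0→2 → N2(part t1 [s])
[9] timeout(0) → N0(coor t2 [s])
[10] deliver 0→1 → N1(part t1 [s])
[11] deliver 1→0 → ∅
[12] deliver 0→2 → N2(part t2 [s])
[13] deliver 2→0 → ∅
[14] deliver 2→0 → ∅
[15] deliver 3→2 → ∅
[16] crash(3) → N3(✗part t1 [-])
[17] recover(3) → N3(part t1 [-])
[18] deliver 2→0 → ∅
[19] timeout(0) → N0(coor t3 [s])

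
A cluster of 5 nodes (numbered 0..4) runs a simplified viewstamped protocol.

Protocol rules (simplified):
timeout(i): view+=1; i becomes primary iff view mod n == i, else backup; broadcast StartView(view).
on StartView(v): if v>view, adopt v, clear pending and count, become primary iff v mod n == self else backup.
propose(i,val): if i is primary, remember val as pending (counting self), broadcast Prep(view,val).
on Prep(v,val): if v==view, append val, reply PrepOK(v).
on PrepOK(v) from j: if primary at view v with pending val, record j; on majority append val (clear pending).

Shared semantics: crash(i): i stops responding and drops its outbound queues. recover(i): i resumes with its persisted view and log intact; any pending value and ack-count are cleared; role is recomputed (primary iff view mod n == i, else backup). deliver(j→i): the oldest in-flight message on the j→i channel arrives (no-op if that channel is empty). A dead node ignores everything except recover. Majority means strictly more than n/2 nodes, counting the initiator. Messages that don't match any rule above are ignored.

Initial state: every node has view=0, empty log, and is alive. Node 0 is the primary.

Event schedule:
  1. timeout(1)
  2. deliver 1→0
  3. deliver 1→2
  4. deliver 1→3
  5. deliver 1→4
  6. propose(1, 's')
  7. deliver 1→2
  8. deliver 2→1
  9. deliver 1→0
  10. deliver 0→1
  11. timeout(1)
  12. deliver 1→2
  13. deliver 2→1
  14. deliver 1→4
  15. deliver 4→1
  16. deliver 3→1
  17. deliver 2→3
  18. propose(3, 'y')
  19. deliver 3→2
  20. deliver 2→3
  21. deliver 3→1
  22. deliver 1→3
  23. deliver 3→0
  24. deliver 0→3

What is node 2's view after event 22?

[1] timeout(1) → N1(prim v1 [-])
[2] deliver 1→0 → N0(back v1 [-])
[3] deliver 1→2 → N2(back v1 [-])
[4] deliver 1→3 → N3(back v1 [-])
[5] deliver 1→4 → N4(back v1 [-])
[6] propose(1,'s') → ∅
[7] deliver 1→2 → N2(back v1 [s])
[8] deliver 2→1 → ∅
[9] deliver 1→0 → N0(back v1 [s])
[10] deliver 0→1 → N1(prim v1 [s])
[11] timeout(1) → N1(back v2 [s])
[12] deliver 1→2 → N2(prim v2 [s])
[13] deliver 2→1 → ∅
[14] deliver 1→4 → N4(back v1 [s])
[15] deliver 4→1 → ∅
[16] deliver 3→1 → ∅
[17] deliver 2→3 → ∅
[18] propose(3,'y') → ∅
[19] deliver 3→2 → ∅
[20] deliver 2→3 → ∅
[21] deliver 3→1 → ∅
[22] deliver 1→3 → N3(back v1 [s])

2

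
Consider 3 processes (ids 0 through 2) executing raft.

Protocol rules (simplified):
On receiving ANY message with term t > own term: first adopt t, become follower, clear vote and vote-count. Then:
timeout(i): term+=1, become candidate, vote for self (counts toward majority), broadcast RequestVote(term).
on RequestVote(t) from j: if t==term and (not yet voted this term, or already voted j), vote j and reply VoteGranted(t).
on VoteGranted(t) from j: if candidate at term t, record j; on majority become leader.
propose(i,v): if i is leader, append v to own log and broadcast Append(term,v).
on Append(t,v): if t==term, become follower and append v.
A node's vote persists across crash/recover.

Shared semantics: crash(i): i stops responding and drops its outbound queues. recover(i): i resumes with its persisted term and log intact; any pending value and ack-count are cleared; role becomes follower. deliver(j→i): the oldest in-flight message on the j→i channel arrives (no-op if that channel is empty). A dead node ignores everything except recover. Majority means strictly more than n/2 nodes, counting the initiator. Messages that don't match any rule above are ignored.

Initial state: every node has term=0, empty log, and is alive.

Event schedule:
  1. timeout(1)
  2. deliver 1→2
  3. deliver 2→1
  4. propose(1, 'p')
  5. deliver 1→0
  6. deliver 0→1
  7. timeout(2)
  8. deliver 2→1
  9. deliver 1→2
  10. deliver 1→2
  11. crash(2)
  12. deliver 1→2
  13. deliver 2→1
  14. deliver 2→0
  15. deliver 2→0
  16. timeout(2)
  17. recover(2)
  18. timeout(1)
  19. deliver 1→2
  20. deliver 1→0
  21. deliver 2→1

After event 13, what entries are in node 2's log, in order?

empty

step 1 timeout(1): 1={cand,t=1,log=-}
step 2 deliver 1→2: 2={foll,t=1,log=-}
step 3 deliver 2→1: 1={lead,t=1,log=-}
step 4 propose(1,'p'): 1={lead,t=1,log=p}
step 5 deliver 1→0: 0={foll,t=1,log=-}
step 6 deliver 0→1: —
step 7 timeout(2): 2={cand,t=2,log=-}
step 8 deliver 2→1: 1={foll,t=2,log=p}
step 9 deliver 1→2: —
step 10 deliver 1→2: 2={lead,t=2,log=-}
step 11 crash(2): 2={✗lead,t=2,log=-}
step 12 deliver 1→2: —
step 13 deliver 2→1: —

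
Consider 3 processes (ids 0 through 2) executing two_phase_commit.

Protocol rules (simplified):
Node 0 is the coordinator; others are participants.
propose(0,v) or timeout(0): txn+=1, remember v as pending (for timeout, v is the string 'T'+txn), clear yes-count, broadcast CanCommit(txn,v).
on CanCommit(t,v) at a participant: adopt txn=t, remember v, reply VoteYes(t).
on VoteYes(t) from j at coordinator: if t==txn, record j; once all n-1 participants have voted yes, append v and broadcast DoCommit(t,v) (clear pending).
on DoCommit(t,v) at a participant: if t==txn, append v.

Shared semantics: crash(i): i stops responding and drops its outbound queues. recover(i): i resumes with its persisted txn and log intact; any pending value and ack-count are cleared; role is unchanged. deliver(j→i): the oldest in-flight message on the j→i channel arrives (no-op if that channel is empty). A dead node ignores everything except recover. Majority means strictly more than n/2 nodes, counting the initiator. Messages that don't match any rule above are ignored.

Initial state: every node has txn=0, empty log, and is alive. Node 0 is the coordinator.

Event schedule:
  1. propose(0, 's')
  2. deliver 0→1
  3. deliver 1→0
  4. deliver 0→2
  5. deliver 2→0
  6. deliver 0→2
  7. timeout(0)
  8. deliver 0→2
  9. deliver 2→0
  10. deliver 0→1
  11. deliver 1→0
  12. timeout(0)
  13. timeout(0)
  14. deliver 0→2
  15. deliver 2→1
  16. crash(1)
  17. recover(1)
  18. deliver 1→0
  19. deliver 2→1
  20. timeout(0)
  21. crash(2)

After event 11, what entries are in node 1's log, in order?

1. propose(0,'s'):  <0:coor t1 ->
2. deliver 0→1:  <1:part t1 ->
3. deliver 1→0:  nop
4. deliver 0→2:  <2:part t1 ->
5. deliver 2→0:  <0:coor t1 s>
6. deliver 0→2:  <2:part t1 s>
7. timeout(0):  <0:coor t2 s>
8. deliver 0→2:  <2:part t2 s>
9. deliver 2→0:  nop
10. deliver 0→1:  <1:part t1 s>
11. deliver 1→0:  nop

s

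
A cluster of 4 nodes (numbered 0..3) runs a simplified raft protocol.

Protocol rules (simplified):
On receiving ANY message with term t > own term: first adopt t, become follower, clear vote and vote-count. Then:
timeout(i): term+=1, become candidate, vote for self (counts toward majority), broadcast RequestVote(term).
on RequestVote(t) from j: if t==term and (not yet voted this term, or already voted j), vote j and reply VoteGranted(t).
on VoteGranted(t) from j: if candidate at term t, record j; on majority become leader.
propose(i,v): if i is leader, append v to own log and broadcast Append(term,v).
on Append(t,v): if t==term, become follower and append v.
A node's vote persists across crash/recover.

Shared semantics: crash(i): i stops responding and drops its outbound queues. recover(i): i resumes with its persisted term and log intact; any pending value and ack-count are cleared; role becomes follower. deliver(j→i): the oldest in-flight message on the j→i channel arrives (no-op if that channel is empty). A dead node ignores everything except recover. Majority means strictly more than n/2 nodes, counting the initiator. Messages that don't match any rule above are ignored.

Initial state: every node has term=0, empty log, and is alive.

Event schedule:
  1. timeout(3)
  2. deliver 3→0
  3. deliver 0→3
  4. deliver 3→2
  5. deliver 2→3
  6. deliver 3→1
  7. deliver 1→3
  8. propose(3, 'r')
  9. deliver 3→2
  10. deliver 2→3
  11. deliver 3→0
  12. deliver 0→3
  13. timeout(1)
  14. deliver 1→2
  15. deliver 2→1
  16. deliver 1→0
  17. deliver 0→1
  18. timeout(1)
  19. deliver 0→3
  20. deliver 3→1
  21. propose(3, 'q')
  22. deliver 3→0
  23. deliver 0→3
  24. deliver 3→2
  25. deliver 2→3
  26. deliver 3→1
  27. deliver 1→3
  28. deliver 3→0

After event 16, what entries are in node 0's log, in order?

e1 timeout(3): 3[cand,t=1,-]
e2 deliver 3→0: 0[foll,t=1,-]
e3 deliver 0→3: ·
e4 deliver 3→2: 2[foll,t=1,-]
e5 deliver 2→3: 3[lead,t=1,-]
e6 deliver 3→1: 1[foll,t=1,-]
e7 deliver 1→3: ·
e8 propose(3,'r'): 3[lead,t=1,r]
e9 deliver 3→2: 2[foll,t=1,r]
e10 deliver 2→3: ·
e11 deliver 3→0: 0[foll,t=1,r]
e12 deliver 0→3: ·
e13 timeout(1): 1[cand,t=2,-]
e14 deliver 1→2: 2[foll,t=2,r]
e15 deliver 2→1: ·
e16 deliver 1→0: 0[foll,t=2,r]

r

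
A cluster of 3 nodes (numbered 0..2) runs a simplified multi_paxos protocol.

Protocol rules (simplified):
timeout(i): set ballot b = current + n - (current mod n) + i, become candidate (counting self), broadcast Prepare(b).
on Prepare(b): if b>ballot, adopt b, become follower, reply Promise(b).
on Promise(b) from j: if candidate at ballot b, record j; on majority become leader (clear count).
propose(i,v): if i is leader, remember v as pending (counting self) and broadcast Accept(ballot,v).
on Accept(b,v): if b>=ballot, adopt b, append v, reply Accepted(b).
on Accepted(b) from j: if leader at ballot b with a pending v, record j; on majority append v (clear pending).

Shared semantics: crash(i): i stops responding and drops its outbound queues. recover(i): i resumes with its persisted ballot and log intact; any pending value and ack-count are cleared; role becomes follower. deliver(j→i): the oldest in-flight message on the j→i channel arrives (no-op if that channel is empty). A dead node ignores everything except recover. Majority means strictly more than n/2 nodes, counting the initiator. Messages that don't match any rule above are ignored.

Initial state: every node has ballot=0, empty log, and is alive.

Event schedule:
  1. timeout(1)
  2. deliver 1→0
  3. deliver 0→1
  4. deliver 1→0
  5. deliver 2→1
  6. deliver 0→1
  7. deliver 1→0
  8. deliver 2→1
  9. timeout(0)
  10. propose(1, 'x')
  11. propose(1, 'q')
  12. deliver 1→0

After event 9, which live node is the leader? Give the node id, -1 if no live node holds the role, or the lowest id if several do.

[1] timeout(1) → N1(cand b4 [-])
[2] deliver 1→0 → N0(foll b4 [-])
[3] deliver 0→1 → N1(lead b4 [-])
[4] deliver 1→0 → ∅
[5] deliver 2→1 → ∅
[6] deliver 0→1 → ∅
[7] deliver 1→0 → ∅
[8] deliver 2→1 → ∅
[9] timeout(0) → N0(cand b6 [-])

1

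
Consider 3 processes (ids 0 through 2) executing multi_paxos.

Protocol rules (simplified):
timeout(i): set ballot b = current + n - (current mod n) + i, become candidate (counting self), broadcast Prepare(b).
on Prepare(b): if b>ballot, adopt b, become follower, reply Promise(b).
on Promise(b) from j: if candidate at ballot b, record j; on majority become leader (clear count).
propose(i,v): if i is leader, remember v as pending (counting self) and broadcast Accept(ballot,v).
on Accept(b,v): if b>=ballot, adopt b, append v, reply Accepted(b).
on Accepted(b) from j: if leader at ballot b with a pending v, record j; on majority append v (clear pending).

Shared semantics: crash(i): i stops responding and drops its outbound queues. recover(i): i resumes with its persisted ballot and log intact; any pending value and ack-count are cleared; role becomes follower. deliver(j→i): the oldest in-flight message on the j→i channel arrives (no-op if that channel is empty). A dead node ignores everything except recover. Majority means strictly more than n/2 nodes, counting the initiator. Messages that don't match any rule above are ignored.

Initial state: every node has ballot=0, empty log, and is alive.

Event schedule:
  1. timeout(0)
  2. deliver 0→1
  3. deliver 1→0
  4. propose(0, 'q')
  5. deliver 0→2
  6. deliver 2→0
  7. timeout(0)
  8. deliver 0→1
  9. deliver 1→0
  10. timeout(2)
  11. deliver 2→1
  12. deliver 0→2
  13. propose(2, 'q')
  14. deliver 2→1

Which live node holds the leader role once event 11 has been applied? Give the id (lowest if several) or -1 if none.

[1] timeout(0) → N0(cand b3 [-])
[2] deliver 0→1 → N1(foll b3 [-])
[3] deliver 1→0 → N0(lead b3 [-])
[4] propose(0,'q') → ∅
[5] deliver 0→2 → N2(foll b3 [-])
[6] deliver 2→0 → ∅
[7] timeout(0) → N0(cand b6 [-])
[8] deliver 0→1 → N1(foll b3 [q])
[9] deliver 1→0 → ∅
[10] timeout(2) → N2(cand b8 [-])
[11] deliver 2→1 → N1(foll b8 [q])

-1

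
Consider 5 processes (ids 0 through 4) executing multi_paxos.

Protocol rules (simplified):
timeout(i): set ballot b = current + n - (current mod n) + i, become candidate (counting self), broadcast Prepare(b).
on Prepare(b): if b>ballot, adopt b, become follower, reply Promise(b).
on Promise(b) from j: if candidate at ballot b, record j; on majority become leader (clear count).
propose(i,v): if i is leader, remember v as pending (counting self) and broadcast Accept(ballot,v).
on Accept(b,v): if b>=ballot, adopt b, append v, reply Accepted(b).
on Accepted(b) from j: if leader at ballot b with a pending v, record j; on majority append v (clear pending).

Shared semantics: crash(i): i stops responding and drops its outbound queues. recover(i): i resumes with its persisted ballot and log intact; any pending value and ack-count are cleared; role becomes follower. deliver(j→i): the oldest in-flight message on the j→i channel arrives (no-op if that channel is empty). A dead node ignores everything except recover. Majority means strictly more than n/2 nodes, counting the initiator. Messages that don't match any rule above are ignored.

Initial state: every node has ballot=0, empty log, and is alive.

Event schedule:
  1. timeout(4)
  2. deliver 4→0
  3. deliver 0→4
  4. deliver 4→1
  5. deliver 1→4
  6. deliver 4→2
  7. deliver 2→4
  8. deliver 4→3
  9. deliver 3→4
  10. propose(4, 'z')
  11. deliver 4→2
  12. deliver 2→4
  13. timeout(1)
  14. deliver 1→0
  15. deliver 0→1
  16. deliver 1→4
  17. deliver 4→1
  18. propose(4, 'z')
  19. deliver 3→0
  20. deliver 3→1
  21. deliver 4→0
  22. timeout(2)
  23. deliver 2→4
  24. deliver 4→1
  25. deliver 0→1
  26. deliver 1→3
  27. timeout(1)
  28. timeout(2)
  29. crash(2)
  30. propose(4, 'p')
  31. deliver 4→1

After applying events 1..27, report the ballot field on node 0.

[1] timeout(4) → N4(cand b9 [-])
[2] deliver 4→0 → N0(foll b9 [-])
[3] deliver 0→4 → ∅
[4] deliver 4→1 → N1(foll b9 [-])
[5] deliver 1→4 → N4(lead b9 [-])
[6] deliver 4→2 → N2(foll b9 [-])
[7] deliver 2→4 → ∅
[8] deliver 4→3 → N3(foll b9 [-])
[9] deliver 3→4 → ∅
[10] propose(4,'z') → ∅
[11] deliver 4→2 → N2(foll b9 [z])
[12] deliver 2→4 → ∅
[13] timeout(1) → N1(cand b11 [-])
[14] deliver 1→0 → N0(foll b11 [-])
[15] deliver 0→1 → ∅
[16] deliver 1→4 → N4(foll b11 [-])
[17] deliver 4→1 → ∅
[18] propose(4,'z') → ∅
[19] deliver 3→0 → ∅
[20] deliver 3→1 → ∅
[21] deliver 4→0 → ∅
[22] timeout(2) → N2(cand b12 [z])
[23] deliver 2→4 → N4(foll b12 [-])
[24] deliver 4→1 → N1(lead b11 [-])
[25] deliver 0→1 → ∅
[26] deliver 1→3 → N3(foll b11 [-])
[27] timeout(1) → N1(cand b16 [-])

11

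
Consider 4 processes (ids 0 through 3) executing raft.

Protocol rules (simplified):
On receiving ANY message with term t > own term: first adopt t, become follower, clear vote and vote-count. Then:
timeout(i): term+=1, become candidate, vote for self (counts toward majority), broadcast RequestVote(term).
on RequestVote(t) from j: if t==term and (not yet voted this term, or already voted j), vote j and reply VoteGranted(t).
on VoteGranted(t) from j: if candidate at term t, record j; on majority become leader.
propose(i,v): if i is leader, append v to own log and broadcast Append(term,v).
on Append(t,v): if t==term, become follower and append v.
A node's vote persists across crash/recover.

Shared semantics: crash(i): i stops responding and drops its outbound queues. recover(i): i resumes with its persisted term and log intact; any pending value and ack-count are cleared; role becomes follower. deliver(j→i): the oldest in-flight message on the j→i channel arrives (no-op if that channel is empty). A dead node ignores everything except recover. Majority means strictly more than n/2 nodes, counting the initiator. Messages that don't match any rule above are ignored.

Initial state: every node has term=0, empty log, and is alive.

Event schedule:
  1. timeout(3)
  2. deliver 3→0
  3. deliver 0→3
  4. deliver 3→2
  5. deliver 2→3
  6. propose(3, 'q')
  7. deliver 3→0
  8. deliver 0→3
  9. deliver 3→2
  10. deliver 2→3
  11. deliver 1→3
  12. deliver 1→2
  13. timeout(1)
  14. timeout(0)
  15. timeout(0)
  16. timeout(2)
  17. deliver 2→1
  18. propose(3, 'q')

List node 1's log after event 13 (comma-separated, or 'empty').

empty

1. timeout(3):  <3:cand t1 ->
2. deliver 3→0:  <0:foll t1 ->
3. deliver 0→3:  nop
4. deliver 3→2:  <2:foll t1 ->
5. deliver 2→3:  <3:lead t1 ->
6. propose(3,'q'):  <3:lead t1 q>
7. deliver 3→0:  <0:foll t1 q>
8. deliver 0→3:  nop
9. deliver 3→2:  <2:foll t1 q>
10. deliver 2→3:  nop
11. deliver 1→3:  nop
12. deliver 1→2:  nop
13. timeout(1):  <1:cand t1 ->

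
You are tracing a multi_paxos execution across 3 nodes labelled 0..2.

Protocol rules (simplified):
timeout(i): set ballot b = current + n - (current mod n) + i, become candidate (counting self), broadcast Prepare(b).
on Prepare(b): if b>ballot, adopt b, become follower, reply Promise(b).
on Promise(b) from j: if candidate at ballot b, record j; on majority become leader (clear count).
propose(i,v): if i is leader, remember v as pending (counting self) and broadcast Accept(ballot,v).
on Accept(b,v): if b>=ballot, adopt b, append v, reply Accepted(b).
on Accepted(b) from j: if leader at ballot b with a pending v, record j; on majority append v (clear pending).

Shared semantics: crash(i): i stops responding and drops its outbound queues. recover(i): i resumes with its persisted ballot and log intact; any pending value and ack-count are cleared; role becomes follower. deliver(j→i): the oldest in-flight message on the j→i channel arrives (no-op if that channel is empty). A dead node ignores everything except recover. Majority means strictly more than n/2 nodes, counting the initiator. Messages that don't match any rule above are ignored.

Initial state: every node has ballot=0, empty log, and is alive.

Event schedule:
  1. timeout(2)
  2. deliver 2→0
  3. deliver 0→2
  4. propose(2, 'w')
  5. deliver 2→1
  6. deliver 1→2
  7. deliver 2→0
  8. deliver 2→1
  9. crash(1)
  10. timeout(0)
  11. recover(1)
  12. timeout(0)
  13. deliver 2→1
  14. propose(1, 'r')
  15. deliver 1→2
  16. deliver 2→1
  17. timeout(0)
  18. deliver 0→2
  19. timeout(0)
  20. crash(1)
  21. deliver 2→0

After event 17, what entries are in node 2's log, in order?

e1 timeout(2): 2[cand,b=5,-]
e2 deliver 2→0: 0[foll,b=5,-]
e3 deliver 0→2: 2[lead,b=5,-]
e4 propose(2,'w'): ·
e5 deliver 2→1: 1[foll,b=5,-]
e6 deliver 1→2: ·
e7 deliver 2→0: 0[foll,b=5,w]
e8 deliver 2→1: 1[foll,b=5,w]
e9 crash(1): 1[✗foll,b=5,w]
e10 timeout(0): 0[cand,b=6,w]
e11 recover(1): 1[foll,b=5,w]
e12 timeout(0): 0[cand,b=9,w]
e13 deliver 2→1: ·
e14 propose(1,'r'): ·
e15 deliver 1→2: ·
e16 deliver 2→1: ·
e17 timeout(0): 0[cand,b=12,w]

empty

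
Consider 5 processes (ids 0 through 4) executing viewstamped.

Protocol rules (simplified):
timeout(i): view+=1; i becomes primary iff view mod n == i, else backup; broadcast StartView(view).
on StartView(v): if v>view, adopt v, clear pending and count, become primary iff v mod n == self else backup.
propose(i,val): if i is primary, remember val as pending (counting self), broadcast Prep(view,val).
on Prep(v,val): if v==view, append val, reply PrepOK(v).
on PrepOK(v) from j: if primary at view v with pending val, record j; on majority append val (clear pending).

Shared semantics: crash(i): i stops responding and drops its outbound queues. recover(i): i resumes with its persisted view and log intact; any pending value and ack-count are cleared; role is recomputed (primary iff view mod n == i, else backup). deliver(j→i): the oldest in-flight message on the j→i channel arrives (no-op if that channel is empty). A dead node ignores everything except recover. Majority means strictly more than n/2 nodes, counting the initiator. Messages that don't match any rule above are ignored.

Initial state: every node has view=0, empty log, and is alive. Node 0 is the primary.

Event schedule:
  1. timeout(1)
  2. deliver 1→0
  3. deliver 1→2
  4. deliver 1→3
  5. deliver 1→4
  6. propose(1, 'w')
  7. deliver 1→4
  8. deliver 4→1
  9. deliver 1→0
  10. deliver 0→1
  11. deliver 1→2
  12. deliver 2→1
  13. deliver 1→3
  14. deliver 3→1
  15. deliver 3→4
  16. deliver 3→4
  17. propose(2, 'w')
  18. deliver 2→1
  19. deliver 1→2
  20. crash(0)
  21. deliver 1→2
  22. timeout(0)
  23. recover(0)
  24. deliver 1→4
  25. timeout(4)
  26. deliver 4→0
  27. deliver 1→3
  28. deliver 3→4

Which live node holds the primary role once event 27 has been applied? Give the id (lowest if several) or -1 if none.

after 1 — timeout(1): n1:prim/v1/[-]
after 2 — deliver 1→0: n0:back/v1/[-]
after 3 — deliver 1→2: n2:back/v1/[-]
after 4 — deliver 1→3: n3:back/v1/[-]
after 5 — deliver 1→4: n4:back/v1/[-]
after 6 — propose(1,'w'): ·
after 7 — deliver 1→4: n4:back/v1/[w]
after 8 — deliver 4→1: ·
after 9 — deliver 1→0: n0:back/v1/[w]
after 10 — deliver 0→1: n1:prim/v1/[w]
after 11 — deliver 1→2: n2:back/v1/[w]
after 12 — deliver 2→1: ·
after 13 — deliver 1→3: n3:back/v1/[w]
after 14 — deliver 3→1: ·
after 15 — deliver 3→4: ·
after 16 — deliver 3→4: ·
after 17 — propose(2,'w'): ·
after 18 — deliver 2→1: ·
after 19 — deliver 1→2: ·
after 20 — crash(0): n0:✗back/v1/[w]
after 21 — deliver 1→2: ·
after 22 — timeout(0): ·
after 23 — recover(0): n0:back/v1/[w]
after 24 — deliver 1→4: ·
after 25 — timeout(4): n4:back/v2/[w]
after 26 — deliver 4→0: n0:back/v2/[w]
after 27 — deliver 1→3: ·

1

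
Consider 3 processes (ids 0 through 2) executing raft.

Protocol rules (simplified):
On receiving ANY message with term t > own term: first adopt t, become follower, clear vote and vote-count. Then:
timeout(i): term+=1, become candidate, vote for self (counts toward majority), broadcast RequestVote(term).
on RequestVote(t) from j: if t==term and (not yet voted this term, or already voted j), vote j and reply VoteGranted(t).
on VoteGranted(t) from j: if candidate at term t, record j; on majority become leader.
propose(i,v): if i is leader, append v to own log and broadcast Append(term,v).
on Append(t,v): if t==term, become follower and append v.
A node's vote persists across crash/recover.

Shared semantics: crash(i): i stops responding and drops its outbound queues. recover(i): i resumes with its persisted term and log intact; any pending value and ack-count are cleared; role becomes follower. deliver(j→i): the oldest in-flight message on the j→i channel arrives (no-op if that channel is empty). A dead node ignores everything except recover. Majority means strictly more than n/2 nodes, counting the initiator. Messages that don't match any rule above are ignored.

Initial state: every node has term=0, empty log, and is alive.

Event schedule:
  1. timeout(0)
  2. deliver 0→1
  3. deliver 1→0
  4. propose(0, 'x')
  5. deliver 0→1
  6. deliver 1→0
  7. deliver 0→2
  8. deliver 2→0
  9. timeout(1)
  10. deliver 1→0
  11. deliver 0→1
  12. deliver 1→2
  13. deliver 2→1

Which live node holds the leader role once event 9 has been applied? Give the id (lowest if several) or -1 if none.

0

e1 timeout(0): 0[cand,t=1,-]
e2 deliver 0→1: 1[foll,t=1,-]
e3 deliver 1→0: 0[lead,t=1,-]
e4 propose(0,'x'): 0[lead,t=1,x]
e5 deliver 0→1: 1[foll,t=1,x]
e6 deliver 1→0: ·
e7 deliver 0→2: 2[foll,t=1,-]
e8 deliver 2→0: ·
e9 timeout(1): 1[cand,t=2,x]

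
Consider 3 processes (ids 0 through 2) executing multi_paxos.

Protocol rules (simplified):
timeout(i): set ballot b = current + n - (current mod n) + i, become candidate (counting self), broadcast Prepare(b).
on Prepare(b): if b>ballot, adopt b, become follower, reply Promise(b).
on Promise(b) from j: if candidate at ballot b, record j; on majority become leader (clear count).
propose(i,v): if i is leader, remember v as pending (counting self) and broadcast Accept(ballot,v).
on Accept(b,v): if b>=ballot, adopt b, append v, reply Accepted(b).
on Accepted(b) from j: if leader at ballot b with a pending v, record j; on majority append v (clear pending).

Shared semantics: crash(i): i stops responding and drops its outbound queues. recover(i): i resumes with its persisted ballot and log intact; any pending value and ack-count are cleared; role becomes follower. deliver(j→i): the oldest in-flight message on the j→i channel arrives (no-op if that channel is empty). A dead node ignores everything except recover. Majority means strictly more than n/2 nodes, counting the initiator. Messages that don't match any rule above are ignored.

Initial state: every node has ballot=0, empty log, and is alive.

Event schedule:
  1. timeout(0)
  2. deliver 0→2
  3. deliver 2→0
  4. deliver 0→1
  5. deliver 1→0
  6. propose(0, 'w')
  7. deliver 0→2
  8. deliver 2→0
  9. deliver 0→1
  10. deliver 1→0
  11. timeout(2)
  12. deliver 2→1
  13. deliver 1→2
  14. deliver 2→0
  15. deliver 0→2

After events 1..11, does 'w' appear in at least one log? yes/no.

yes

[1] timeout(0) → N0(cand b3 [-])
[2] deliver 0→2 → N2(foll b3 [-])
[3] deliver 2→0 → N0(lead b3 [-])
[4] deliver 0→1 → N1(foll b3 [-])
[5] deliver 1→0 → ∅
[6] propose(0,'w') → ∅
[7] deliver 0→2 → N2(foll b3 [w])
[8] deliver 2→0 → N0(lead b3 [w])
[9] deliver 0→1 → N1(foll b3 [w])
[10] deliver 1→0 → ∅
[11] timeout(2) → N2(cand b8 [w])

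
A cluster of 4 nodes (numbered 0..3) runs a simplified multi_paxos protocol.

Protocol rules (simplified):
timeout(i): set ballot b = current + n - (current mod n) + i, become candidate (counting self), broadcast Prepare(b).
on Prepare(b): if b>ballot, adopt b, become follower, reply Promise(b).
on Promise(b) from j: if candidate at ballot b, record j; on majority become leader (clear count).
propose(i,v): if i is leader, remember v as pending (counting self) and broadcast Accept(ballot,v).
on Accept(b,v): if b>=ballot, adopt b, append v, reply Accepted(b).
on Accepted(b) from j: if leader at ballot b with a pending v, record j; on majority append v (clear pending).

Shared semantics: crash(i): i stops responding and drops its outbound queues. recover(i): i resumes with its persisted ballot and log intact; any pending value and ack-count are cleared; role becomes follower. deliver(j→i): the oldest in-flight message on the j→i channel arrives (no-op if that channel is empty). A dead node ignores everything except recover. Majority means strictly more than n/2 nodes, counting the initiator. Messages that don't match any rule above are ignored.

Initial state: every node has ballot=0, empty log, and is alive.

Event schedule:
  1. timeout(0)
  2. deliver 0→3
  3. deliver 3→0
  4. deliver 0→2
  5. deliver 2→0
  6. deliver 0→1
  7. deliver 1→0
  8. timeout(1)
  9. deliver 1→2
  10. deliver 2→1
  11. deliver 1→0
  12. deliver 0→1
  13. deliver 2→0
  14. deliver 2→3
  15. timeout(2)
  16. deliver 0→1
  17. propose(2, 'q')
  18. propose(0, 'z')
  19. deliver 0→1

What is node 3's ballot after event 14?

4

[1] timeout(0) → N0(cand b4 [-])
[2] deliver 0→3 → N3(foll b4 [-])
[3] deliver 3→0 → ∅
[4] deliver 0→2 → N2(foll b4 [-])
[5] deliver 2→0 → N0(lead b4 [-])
[6] deliver 0→1 → N1(foll b4 [-])
[7] deliver 1→0 → ∅
[8] timeout(1) → N1(cand b9 [-])
[9] deliver 1→2 → N2(foll b9 [-])
[10] deliver 2→1 → ∅
[11] deliver 1→0 → N0(foll b9 [-])
[12] deliver 0→1 → N1(lead b9 [-])
[13] deliver 2→0 → ∅
[14] deliver 2→3 → ∅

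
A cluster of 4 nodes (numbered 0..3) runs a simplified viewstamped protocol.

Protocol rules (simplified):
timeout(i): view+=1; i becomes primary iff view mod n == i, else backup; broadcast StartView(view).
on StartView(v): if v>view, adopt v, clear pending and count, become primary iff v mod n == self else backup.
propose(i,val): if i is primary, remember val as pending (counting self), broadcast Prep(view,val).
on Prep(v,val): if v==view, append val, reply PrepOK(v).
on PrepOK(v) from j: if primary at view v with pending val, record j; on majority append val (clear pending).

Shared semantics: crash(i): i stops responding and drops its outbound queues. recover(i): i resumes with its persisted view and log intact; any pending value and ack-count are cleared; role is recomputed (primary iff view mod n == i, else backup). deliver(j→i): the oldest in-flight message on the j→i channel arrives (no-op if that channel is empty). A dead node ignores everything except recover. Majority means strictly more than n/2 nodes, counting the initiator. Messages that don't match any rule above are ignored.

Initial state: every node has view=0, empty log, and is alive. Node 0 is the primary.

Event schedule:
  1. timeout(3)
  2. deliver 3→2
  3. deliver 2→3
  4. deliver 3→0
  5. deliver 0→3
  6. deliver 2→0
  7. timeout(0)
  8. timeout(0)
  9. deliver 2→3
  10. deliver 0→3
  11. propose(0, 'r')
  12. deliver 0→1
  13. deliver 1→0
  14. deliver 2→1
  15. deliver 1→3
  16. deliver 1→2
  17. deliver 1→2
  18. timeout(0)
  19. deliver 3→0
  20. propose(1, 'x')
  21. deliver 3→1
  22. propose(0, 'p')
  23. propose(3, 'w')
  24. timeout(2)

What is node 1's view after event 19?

[1] timeout(3) → N3(back v1 [-])
[2] deliver 3→2 → N2(back v1 [-])
[3] deliver 2→3 → ∅
[4] deliver 3→0 → N0(back v1 [-])
[5] deliver 0→3 → ∅
[6] deliver 2→0 → ∅
[7] timeout(0) → N0(back v2 [-])
[8] timeout(0) → N0(back v3 [-])
[9] deliver 2→3 → ∅
[10] deliver 0→3 → N3(back v2 [-])
[11] propose(0,'r') → ∅
[12] deliver 0→1 → N1(back v2 [-])
[13] deliver 1→0 → ∅
[14] deliver 2→1 → ∅
[15] deliver 1→3 → ∅
[16] deliver 1→2 → ∅
[17] deliver 1→2 → ∅
[18] timeout(0) → N0(prim v4 [-])
[19] deliver 3→0 → ∅

2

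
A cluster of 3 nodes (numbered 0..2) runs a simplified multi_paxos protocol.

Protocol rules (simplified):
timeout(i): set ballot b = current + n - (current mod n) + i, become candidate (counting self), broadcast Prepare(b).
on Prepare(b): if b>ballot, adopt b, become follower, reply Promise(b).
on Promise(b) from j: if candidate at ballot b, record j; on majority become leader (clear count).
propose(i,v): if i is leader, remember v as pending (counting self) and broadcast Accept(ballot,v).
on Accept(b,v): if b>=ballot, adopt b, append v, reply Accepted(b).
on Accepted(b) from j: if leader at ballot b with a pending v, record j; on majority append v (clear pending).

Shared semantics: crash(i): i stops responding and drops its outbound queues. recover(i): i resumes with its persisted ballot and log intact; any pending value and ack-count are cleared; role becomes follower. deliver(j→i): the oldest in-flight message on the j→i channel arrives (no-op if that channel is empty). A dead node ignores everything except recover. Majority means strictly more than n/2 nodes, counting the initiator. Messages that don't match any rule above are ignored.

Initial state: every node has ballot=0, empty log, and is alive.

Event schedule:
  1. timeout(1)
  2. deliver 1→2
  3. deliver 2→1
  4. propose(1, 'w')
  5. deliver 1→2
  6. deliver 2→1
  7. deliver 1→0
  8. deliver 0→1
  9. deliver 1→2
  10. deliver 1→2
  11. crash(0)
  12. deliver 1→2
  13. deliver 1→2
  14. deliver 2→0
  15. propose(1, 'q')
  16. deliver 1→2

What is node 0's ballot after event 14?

4

[1] timeout(1) → N1(cand b4 [-])
[2] deliver 1→2 → N2(foll b4 [-])
[3] deliver 2→1 → N1(lead b4 [-])
[4] propose(1,'w') → ∅
[5] deliver 1→2 → N2(foll b4 [w])
[6] deliver 2→1 → N1(lead b4 [w])
[7] deliver 1→0 → N0(foll b4 [-])
[8] deliver 0→1 → ∅
[9] deliver 1→2 → ∅
[10] deliver 1→2 → ∅
[11] crash(0) → N0(✗foll b4 [-])
[12] deliver 1→2 → ∅
[13] deliver 1→2 → ∅
[14] deliver 2→0 → ∅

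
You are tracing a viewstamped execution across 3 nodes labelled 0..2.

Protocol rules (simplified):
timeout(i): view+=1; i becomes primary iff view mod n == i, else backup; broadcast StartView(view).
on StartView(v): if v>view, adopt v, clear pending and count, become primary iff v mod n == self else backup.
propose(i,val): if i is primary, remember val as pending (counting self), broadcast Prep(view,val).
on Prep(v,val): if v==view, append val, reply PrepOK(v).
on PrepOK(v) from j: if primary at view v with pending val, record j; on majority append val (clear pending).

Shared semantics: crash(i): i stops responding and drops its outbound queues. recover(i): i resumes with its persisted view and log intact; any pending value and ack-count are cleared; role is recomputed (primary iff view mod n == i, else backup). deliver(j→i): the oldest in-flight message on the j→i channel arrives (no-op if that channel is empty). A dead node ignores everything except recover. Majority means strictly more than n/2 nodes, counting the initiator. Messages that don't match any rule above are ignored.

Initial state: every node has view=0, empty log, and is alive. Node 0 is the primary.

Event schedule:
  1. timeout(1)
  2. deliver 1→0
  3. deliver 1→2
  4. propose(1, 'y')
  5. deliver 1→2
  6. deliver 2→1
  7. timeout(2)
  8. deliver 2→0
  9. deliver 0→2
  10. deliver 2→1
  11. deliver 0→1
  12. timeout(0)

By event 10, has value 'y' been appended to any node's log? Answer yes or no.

yes

after 1 — timeout(1): n1:prim/v1/[-]
after 2 — deliver 1→0: n0:back/v1/[-]
after 3 — deliver 1→2: n2:back/v1/[-]
after 4 — propose(1,'y'): ·
after 5 — deliver 1→2: n2:back/v1/[y]
after 6 — deliver 2→1: n1:prim/v1/[y]
after 7 — timeout(2): n2:prim/v2/[y]
after 8 — deliver 2→0: n0:back/v2/[-]
after 9 — deliver 0→2: ·
after 10 — deliver 2→1: n1:back/v2/[y]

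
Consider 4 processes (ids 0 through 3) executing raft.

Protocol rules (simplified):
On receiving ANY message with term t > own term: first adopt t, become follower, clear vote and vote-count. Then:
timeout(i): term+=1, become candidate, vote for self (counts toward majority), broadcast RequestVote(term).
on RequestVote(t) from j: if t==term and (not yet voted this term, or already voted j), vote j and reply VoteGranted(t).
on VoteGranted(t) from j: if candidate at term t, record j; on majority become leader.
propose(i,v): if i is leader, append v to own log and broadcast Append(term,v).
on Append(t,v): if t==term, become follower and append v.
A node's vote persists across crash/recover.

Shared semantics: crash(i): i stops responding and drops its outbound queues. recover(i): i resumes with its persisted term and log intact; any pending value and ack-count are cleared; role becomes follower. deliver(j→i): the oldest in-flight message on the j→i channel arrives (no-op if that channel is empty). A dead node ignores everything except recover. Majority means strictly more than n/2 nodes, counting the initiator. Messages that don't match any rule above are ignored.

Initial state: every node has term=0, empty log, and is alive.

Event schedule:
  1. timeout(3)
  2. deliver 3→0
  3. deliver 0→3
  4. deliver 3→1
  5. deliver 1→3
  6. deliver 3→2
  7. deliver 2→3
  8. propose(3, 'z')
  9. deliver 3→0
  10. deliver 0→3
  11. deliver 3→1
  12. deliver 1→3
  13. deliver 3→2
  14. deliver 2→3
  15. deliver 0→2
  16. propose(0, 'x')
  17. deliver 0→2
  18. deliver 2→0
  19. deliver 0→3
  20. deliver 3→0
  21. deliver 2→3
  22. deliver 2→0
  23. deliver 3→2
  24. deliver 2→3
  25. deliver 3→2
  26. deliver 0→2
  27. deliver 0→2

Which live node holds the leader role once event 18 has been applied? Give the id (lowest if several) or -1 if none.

e1 timeout(3): 3[cand,t=1,-]
e2 deliver 3→0: 0[foll,t=1,-]
e3 deliver 0→3: ·
e4 deliver 3→1: 1[foll,t=1,-]
e5 deliver 1→3: 3[lead,t=1,-]
e6 deliver 3→2: 2[foll,t=1,-]
e7 deliver 2→3: ·
e8 propose(3,'z'): 3[lead,t=1,z]
e9 deliver 3→0: 0[foll,t=1,z]
e10 deliver 0→3: ·
e11 deliver 3→1: 1[foll,t=1,z]
e12 deliver 1→3: ·
e13 deliver 3→2: 2[foll,t=1,z]
e14 deliver 2→3: ·
e15 deliver 0→2: ·
e16 propose(0,'x'): ·
e17 deliver 0→2: ·
e18 deliver 2→0: ·

3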